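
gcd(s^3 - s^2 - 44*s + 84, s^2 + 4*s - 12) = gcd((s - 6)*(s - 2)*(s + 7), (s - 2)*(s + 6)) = s - 2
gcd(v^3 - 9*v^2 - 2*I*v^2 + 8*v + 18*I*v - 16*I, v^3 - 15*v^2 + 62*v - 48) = v^2 - 9*v + 8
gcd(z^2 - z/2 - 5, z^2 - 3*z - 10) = z + 2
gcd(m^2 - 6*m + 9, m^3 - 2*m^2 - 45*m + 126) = m - 3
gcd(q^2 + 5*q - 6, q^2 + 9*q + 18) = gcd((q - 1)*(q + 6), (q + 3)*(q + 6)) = q + 6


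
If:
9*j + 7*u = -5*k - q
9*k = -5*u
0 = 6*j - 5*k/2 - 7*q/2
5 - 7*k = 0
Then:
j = 97/175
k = 5/7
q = 11/25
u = -9/7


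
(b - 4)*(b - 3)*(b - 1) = b^3 - 8*b^2 + 19*b - 12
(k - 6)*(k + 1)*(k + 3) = k^3 - 2*k^2 - 21*k - 18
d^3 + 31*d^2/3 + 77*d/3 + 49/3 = (d + 1)*(d + 7/3)*(d + 7)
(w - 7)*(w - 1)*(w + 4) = w^3 - 4*w^2 - 25*w + 28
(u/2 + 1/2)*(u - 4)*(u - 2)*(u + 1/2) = u^4/2 - 9*u^3/4 - u^2/4 + 9*u/2 + 2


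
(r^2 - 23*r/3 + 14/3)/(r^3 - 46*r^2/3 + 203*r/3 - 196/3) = (3*r - 2)/(3*r^2 - 25*r + 28)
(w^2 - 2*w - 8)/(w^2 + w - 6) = (w^2 - 2*w - 8)/(w^2 + w - 6)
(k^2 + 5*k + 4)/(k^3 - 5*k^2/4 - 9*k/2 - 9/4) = 4*(k + 4)/(4*k^2 - 9*k - 9)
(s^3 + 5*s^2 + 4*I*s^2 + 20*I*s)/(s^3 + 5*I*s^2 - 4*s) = (s + 5)/(s + I)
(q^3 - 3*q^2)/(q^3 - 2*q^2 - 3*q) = q/(q + 1)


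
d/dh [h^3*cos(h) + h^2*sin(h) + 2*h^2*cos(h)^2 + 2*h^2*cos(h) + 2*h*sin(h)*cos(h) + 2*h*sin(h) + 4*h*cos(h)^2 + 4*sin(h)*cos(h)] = -h^3*sin(h) - 2*h^2*sin(h) - 2*h^2*sin(2*h) + 4*h^2*cos(h) + 2*h*sin(h) + 6*h*cos(h) + 4*sqrt(2)*h*cos(2*h + pi/4) + 2*h + 2*sin(h) + sin(2*h) + 6*cos(2*h) + 2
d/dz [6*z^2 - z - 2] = 12*z - 1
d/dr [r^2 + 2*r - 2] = 2*r + 2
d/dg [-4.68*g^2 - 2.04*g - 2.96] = -9.36*g - 2.04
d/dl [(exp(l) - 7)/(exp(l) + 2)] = 9*exp(l)/(exp(l) + 2)^2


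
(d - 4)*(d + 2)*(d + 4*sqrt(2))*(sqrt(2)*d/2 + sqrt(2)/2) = sqrt(2)*d^4/2 - sqrt(2)*d^3/2 + 4*d^3 - 5*sqrt(2)*d^2 - 4*d^2 - 40*d - 4*sqrt(2)*d - 32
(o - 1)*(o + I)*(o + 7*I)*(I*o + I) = I*o^4 - 8*o^3 - 8*I*o^2 + 8*o + 7*I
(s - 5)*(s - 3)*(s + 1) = s^3 - 7*s^2 + 7*s + 15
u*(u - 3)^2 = u^3 - 6*u^2 + 9*u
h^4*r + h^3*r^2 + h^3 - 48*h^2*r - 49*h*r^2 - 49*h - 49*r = (h - 7)*(h + 7)*(h + r)*(h*r + 1)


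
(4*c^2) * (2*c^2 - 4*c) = 8*c^4 - 16*c^3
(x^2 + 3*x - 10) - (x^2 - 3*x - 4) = 6*x - 6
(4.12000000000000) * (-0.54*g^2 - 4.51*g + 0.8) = -2.2248*g^2 - 18.5812*g + 3.296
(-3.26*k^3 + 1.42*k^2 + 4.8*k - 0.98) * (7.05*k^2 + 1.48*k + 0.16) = -22.983*k^5 + 5.1862*k^4 + 35.42*k^3 + 0.4222*k^2 - 0.6824*k - 0.1568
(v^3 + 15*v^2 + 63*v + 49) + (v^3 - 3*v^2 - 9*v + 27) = 2*v^3 + 12*v^2 + 54*v + 76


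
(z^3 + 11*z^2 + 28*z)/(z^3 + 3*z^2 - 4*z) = (z + 7)/(z - 1)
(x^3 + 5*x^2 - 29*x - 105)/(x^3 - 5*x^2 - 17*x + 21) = (x^2 + 2*x - 35)/(x^2 - 8*x + 7)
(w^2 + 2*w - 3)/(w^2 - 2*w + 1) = (w + 3)/(w - 1)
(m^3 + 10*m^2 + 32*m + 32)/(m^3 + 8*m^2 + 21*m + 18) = (m^2 + 8*m + 16)/(m^2 + 6*m + 9)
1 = 1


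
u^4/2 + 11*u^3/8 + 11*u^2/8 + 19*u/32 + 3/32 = (u/2 + 1/4)*(u + 1/2)*(u + 3/4)*(u + 1)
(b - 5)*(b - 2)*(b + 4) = b^3 - 3*b^2 - 18*b + 40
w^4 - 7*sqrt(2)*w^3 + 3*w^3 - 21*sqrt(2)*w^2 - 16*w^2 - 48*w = w*(w + 3)*(w - 8*sqrt(2))*(w + sqrt(2))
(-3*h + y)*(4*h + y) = -12*h^2 + h*y + y^2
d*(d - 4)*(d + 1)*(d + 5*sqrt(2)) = d^4 - 3*d^3 + 5*sqrt(2)*d^3 - 15*sqrt(2)*d^2 - 4*d^2 - 20*sqrt(2)*d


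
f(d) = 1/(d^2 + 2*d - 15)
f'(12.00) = 0.00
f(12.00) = 0.01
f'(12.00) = 0.00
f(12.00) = 0.01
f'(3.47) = -0.56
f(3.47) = 0.25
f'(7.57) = -0.01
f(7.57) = 0.02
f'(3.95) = -0.14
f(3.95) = 0.12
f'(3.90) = -0.15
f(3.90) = 0.12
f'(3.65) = -0.29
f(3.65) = 0.18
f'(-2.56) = 0.02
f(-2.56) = -0.07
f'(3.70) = -0.25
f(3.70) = 0.16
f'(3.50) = -0.50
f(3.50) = 0.24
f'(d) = (-2*d - 2)/(d^2 + 2*d - 15)^2 = 2*(-d - 1)/(d^2 + 2*d - 15)^2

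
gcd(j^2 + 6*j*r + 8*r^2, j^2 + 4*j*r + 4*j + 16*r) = j + 4*r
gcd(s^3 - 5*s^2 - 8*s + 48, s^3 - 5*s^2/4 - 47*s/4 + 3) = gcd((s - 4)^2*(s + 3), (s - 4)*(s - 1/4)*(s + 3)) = s^2 - s - 12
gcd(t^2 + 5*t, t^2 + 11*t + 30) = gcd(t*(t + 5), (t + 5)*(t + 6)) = t + 5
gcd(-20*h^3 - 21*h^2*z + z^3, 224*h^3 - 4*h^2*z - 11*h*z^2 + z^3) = 4*h + z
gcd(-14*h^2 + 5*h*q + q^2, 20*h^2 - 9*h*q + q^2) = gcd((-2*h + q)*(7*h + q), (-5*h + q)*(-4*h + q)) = 1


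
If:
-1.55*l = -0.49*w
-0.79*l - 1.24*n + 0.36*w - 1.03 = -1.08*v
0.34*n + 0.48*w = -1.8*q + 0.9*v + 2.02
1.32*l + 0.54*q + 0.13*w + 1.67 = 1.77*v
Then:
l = 0.316129032258064*w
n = 0.305021239473591*w + 0.463454744792301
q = 1.77758997577185 - 0.200222404293565*w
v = 0.248118770769559*w + 1.48581841068746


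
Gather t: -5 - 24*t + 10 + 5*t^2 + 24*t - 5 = 5*t^2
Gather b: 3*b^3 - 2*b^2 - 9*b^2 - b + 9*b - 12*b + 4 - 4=3*b^3 - 11*b^2 - 4*b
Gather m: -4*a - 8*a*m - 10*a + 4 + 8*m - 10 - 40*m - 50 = -14*a + m*(-8*a - 32) - 56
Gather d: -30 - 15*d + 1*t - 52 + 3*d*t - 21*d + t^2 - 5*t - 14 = d*(3*t - 36) + t^2 - 4*t - 96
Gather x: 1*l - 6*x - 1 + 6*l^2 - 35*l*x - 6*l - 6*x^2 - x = 6*l^2 - 5*l - 6*x^2 + x*(-35*l - 7) - 1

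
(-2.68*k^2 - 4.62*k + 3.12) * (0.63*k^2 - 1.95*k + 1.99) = -1.6884*k^4 + 2.3154*k^3 + 5.6414*k^2 - 15.2778*k + 6.2088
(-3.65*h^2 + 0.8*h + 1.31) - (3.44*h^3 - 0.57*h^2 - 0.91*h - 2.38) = -3.44*h^3 - 3.08*h^2 + 1.71*h + 3.69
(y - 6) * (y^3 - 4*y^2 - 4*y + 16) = y^4 - 10*y^3 + 20*y^2 + 40*y - 96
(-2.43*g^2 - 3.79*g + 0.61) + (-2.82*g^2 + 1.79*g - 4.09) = -5.25*g^2 - 2.0*g - 3.48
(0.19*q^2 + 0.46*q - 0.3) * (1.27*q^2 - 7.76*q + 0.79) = 0.2413*q^4 - 0.8902*q^3 - 3.8005*q^2 + 2.6914*q - 0.237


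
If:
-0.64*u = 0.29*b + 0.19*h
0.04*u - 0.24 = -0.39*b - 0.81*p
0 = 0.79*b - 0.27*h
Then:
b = -0.756567425569177*u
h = -2.21366024518389*u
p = 0.314890488854295*u + 0.296296296296296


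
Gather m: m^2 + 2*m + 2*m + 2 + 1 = m^2 + 4*m + 3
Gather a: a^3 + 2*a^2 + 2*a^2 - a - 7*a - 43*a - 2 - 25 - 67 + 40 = a^3 + 4*a^2 - 51*a - 54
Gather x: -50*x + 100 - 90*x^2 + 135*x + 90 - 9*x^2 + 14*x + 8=-99*x^2 + 99*x + 198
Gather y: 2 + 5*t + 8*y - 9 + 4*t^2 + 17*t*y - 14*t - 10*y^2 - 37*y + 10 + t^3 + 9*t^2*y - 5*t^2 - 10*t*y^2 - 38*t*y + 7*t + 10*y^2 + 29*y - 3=t^3 - t^2 - 10*t*y^2 - 2*t + y*(9*t^2 - 21*t)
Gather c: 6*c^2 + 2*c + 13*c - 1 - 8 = 6*c^2 + 15*c - 9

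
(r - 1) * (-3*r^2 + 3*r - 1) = -3*r^3 + 6*r^2 - 4*r + 1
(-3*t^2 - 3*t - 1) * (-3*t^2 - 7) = 9*t^4 + 9*t^3 + 24*t^2 + 21*t + 7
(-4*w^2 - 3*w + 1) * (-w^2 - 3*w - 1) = 4*w^4 + 15*w^3 + 12*w^2 - 1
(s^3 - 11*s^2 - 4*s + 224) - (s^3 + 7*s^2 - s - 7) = -18*s^2 - 3*s + 231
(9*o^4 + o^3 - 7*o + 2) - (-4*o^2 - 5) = 9*o^4 + o^3 + 4*o^2 - 7*o + 7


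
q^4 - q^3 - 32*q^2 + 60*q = q*(q - 5)*(q - 2)*(q + 6)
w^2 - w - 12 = (w - 4)*(w + 3)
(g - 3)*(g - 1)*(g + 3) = g^3 - g^2 - 9*g + 9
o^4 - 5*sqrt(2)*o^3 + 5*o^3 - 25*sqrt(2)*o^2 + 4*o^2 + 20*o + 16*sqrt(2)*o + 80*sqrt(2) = (o + 5)*(o - 4*sqrt(2))*(o - 2*sqrt(2))*(o + sqrt(2))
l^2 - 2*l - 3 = (l - 3)*(l + 1)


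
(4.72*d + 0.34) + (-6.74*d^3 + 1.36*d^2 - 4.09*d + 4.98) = -6.74*d^3 + 1.36*d^2 + 0.63*d + 5.32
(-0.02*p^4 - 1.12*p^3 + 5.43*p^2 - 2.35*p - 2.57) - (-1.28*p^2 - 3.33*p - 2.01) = -0.02*p^4 - 1.12*p^3 + 6.71*p^2 + 0.98*p - 0.56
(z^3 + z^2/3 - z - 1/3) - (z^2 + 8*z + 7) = z^3 - 2*z^2/3 - 9*z - 22/3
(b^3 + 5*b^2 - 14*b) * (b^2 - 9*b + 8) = b^5 - 4*b^4 - 51*b^3 + 166*b^2 - 112*b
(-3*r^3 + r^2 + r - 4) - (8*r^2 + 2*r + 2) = -3*r^3 - 7*r^2 - r - 6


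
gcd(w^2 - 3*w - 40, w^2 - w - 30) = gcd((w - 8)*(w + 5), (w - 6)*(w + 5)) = w + 5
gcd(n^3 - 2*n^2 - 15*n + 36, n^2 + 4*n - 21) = n - 3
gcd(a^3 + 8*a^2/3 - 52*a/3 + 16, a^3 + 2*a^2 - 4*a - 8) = a - 2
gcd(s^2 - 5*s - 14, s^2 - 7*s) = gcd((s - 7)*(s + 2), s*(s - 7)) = s - 7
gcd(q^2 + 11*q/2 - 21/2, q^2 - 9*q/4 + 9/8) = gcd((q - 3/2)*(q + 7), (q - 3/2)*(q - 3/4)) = q - 3/2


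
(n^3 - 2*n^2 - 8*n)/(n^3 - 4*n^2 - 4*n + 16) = n/(n - 2)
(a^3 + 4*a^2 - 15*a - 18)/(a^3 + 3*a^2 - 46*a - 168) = (a^2 - 2*a - 3)/(a^2 - 3*a - 28)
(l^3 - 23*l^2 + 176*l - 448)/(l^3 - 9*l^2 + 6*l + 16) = (l^2 - 15*l + 56)/(l^2 - l - 2)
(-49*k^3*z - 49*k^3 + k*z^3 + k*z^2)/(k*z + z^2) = k*(-49*k^2*z - 49*k^2 + z^3 + z^2)/(z*(k + z))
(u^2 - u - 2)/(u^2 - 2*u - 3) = (u - 2)/(u - 3)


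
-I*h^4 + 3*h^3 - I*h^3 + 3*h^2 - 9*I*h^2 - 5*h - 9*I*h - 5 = (h - I)^2*(h + 5*I)*(-I*h - I)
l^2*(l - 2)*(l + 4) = l^4 + 2*l^3 - 8*l^2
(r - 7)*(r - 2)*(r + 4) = r^3 - 5*r^2 - 22*r + 56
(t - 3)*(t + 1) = t^2 - 2*t - 3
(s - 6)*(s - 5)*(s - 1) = s^3 - 12*s^2 + 41*s - 30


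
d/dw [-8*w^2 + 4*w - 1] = 4 - 16*w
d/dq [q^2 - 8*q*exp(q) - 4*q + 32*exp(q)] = -8*q*exp(q) + 2*q + 24*exp(q) - 4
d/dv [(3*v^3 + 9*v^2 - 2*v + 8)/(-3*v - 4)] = (-18*v^3 - 63*v^2 - 72*v + 32)/(9*v^2 + 24*v + 16)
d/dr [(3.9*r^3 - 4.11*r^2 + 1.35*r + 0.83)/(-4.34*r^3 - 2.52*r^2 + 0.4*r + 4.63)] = (-27.6654*r^4 + 14.838*r^3 + 66.7356*r^2 - 33.8754*r + 5.9185)/(18.8356*r^6 + 21.8736*r^5 + 2.8784*r^4 - 42.2044*r^3 - 23.1752*r^2 + 3.704*r + 21.4369)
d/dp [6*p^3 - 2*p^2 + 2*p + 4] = 18*p^2 - 4*p + 2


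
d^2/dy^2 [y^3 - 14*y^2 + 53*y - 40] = 6*y - 28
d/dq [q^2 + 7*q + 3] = 2*q + 7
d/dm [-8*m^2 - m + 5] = -16*m - 1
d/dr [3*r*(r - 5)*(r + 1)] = 9*r^2 - 24*r - 15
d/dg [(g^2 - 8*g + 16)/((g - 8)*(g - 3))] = (-3*g^2 + 16*g - 16)/(g^4 - 22*g^3 + 169*g^2 - 528*g + 576)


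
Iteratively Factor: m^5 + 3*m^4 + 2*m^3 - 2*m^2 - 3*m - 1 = (m + 1)*(m^4 + 2*m^3 - 2*m - 1) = (m + 1)^2*(m^3 + m^2 - m - 1) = (m + 1)^3*(m^2 - 1) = (m - 1)*(m + 1)^3*(m + 1)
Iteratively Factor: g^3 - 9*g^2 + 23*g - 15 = (g - 1)*(g^2 - 8*g + 15) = (g - 5)*(g - 1)*(g - 3)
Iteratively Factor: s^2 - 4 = (s - 2)*(s + 2)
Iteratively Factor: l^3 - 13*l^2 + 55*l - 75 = (l - 5)*(l^2 - 8*l + 15) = (l - 5)*(l - 3)*(l - 5)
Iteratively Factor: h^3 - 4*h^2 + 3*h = (h - 3)*(h^2 - h) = h*(h - 3)*(h - 1)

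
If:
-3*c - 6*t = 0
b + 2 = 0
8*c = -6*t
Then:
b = -2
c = 0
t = 0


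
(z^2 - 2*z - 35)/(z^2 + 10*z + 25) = (z - 7)/(z + 5)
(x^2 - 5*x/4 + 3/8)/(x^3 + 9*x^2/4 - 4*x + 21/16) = 2/(2*x + 7)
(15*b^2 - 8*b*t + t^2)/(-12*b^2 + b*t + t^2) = (-5*b + t)/(4*b + t)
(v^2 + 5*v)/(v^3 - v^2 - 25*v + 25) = v/(v^2 - 6*v + 5)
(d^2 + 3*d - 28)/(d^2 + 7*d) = (d - 4)/d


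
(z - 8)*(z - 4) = z^2 - 12*z + 32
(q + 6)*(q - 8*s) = q^2 - 8*q*s + 6*q - 48*s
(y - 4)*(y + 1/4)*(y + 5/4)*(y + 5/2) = y^4 - 191*y^2/16 - 495*y/32 - 25/8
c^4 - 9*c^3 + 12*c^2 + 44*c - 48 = (c - 6)*(c - 4)*(c - 1)*(c + 2)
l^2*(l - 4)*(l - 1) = l^4 - 5*l^3 + 4*l^2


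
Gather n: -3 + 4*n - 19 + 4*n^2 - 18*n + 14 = 4*n^2 - 14*n - 8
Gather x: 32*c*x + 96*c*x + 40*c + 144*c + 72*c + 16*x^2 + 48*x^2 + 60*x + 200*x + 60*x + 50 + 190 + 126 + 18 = 256*c + 64*x^2 + x*(128*c + 320) + 384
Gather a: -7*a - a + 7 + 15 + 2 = 24 - 8*a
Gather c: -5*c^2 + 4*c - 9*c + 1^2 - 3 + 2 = -5*c^2 - 5*c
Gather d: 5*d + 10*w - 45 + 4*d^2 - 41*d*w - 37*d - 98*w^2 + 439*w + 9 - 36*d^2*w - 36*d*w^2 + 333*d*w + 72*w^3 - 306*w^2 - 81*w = d^2*(4 - 36*w) + d*(-36*w^2 + 292*w - 32) + 72*w^3 - 404*w^2 + 368*w - 36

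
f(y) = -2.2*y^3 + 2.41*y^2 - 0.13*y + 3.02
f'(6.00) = -208.81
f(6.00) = -386.20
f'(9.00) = -491.35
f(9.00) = -1406.74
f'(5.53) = -175.31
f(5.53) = -296.05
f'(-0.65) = -6.05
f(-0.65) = 4.73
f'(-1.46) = -21.24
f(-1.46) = 15.19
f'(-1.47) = -21.48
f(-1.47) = 15.41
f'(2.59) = -31.92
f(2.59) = -19.37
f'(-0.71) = -6.88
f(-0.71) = 5.11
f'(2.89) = -41.32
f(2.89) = -30.33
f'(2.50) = -29.33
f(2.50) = -16.62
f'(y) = -6.6*y^2 + 4.82*y - 0.13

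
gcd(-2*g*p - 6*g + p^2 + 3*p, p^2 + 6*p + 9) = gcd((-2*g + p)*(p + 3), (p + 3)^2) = p + 3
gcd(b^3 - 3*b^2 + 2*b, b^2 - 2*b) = b^2 - 2*b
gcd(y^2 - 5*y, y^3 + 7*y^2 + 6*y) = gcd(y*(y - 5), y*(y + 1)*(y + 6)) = y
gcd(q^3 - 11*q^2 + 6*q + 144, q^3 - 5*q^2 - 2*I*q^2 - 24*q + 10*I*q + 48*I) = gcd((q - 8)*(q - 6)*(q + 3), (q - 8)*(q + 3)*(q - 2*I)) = q^2 - 5*q - 24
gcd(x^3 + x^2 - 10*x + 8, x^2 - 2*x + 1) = x - 1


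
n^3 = n^3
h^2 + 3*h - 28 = (h - 4)*(h + 7)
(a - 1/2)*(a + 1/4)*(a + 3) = a^3 + 11*a^2/4 - 7*a/8 - 3/8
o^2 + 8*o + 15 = (o + 3)*(o + 5)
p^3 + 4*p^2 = p^2*(p + 4)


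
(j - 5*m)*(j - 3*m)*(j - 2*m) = j^3 - 10*j^2*m + 31*j*m^2 - 30*m^3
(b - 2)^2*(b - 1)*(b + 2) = b^4 - 3*b^3 - 2*b^2 + 12*b - 8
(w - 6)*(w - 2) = w^2 - 8*w + 12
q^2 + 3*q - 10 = (q - 2)*(q + 5)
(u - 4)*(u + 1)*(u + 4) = u^3 + u^2 - 16*u - 16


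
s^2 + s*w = s*(s + w)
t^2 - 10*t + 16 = (t - 8)*(t - 2)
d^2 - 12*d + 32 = (d - 8)*(d - 4)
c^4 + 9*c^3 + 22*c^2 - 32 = (c - 1)*(c + 2)*(c + 4)^2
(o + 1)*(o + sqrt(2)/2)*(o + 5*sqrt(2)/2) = o^3 + o^2 + 3*sqrt(2)*o^2 + 5*o/2 + 3*sqrt(2)*o + 5/2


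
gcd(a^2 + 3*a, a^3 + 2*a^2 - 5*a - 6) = a + 3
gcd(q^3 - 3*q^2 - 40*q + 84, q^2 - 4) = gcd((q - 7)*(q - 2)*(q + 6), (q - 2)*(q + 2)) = q - 2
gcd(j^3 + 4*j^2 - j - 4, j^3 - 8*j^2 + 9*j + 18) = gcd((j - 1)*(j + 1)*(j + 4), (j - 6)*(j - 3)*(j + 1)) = j + 1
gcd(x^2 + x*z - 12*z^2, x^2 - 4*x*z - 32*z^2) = x + 4*z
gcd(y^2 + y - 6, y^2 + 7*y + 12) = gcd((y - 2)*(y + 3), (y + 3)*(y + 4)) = y + 3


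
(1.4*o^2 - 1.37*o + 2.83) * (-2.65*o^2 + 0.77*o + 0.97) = -3.71*o^4 + 4.7085*o^3 - 7.1964*o^2 + 0.8502*o + 2.7451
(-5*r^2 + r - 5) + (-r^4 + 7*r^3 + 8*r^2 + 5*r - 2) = -r^4 + 7*r^3 + 3*r^2 + 6*r - 7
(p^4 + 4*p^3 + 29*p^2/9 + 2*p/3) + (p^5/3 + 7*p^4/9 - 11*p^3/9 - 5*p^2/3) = p^5/3 + 16*p^4/9 + 25*p^3/9 + 14*p^2/9 + 2*p/3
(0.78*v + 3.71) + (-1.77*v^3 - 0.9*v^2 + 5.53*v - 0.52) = -1.77*v^3 - 0.9*v^2 + 6.31*v + 3.19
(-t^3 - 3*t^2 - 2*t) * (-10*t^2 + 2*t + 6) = 10*t^5 + 28*t^4 + 8*t^3 - 22*t^2 - 12*t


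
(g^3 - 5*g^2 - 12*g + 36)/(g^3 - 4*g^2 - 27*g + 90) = (g^2 + g - 6)/(g^2 + 2*g - 15)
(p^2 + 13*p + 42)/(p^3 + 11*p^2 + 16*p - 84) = 1/(p - 2)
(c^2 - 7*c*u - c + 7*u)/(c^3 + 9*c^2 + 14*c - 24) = (c - 7*u)/(c^2 + 10*c + 24)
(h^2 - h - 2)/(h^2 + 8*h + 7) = (h - 2)/(h + 7)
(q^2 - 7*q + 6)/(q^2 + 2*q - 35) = (q^2 - 7*q + 6)/(q^2 + 2*q - 35)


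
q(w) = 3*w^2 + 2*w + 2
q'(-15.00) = -88.00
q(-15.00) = 647.00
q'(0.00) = 2.00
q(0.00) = 2.00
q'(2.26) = 15.56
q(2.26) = 21.84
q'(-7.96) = -45.76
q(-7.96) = 176.16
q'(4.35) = 28.10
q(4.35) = 67.47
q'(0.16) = 2.96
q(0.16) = 2.40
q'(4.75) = 30.50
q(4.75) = 79.19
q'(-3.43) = -18.58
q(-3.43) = 30.43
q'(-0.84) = -3.04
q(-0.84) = 2.44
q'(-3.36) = -18.16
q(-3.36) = 29.15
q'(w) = 6*w + 2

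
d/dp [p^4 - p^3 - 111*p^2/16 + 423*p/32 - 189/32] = 4*p^3 - 3*p^2 - 111*p/8 + 423/32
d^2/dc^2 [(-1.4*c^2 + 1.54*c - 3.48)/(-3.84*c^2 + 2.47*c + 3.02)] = (2.8421709430404e-14*c^4 - 18.8590079999999*c^3 + 405.301248*c^2 - 305.197056*c + 171.688064)/(56.623104*c^6 - 109.264896*c^5 - 63.312768*c^4 + 156.795353*c^3 + 49.792854*c^2 - 67.582164*c - 27.543608)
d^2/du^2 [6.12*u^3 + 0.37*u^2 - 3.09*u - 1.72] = 36.72*u + 0.74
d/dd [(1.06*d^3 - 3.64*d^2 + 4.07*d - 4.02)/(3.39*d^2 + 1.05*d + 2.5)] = (3.5934*d^4 + 2.226*d^3 - 9.6693*d^2 + 9.0556*d + 14.396)/(11.4921*d^4 + 7.119*d^3 + 18.0525*d^2 + 5.25*d + 6.25)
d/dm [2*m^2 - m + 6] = 4*m - 1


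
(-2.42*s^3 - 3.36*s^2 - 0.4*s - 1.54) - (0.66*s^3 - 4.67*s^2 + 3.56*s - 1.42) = -3.08*s^3 + 1.31*s^2 - 3.96*s - 0.12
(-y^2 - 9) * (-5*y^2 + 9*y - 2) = 5*y^4 - 9*y^3 + 47*y^2 - 81*y + 18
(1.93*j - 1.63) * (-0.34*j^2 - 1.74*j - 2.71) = -0.6562*j^3 - 2.804*j^2 - 2.3941*j + 4.4173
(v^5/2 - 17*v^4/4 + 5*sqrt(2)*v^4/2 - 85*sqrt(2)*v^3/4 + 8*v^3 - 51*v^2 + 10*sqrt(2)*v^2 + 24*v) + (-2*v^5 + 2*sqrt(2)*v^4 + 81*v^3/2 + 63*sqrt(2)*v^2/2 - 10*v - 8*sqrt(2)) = -3*v^5/2 - 17*v^4/4 + 9*sqrt(2)*v^4/2 - 85*sqrt(2)*v^3/4 + 97*v^3/2 - 51*v^2 + 83*sqrt(2)*v^2/2 + 14*v - 8*sqrt(2)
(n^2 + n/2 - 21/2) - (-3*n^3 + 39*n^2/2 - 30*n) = 3*n^3 - 37*n^2/2 + 61*n/2 - 21/2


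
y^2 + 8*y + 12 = (y + 2)*(y + 6)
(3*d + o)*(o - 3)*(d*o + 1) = 3*d^2*o^2 - 9*d^2*o + d*o^3 - 3*d*o^2 + 3*d*o - 9*d + o^2 - 3*o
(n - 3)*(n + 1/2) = n^2 - 5*n/2 - 3/2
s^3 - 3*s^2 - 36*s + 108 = (s - 6)*(s - 3)*(s + 6)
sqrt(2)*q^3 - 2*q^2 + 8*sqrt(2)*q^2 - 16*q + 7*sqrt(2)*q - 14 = (q + 7)*(q - sqrt(2))*(sqrt(2)*q + sqrt(2))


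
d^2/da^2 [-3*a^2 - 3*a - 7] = -6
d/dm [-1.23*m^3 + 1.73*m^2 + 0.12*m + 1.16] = -3.69*m^2 + 3.46*m + 0.12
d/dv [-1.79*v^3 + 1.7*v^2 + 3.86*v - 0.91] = -5.37*v^2 + 3.4*v + 3.86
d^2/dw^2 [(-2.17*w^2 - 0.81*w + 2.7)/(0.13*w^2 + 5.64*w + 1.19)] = (3.15471*w^3 + 2.28797399999999*w^2 + 12.629682*w + 175.663378)/(0.002197*w^6 + 0.285948*w^5 + 12.466077*w^4 + 184.641192*w^3 + 114.112551*w^2 + 23.960412*w + 1.685159)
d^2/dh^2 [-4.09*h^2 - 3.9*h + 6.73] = -8.18000000000000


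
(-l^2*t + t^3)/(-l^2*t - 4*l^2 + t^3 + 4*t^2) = t/(t + 4)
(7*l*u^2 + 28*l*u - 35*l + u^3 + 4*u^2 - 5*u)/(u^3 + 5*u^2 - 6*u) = (7*l*u + 35*l + u^2 + 5*u)/(u*(u + 6))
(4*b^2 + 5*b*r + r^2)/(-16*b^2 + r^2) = (b + r)/(-4*b + r)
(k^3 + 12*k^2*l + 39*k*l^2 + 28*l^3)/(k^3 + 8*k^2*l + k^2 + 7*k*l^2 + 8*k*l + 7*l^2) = (k + 4*l)/(k + 1)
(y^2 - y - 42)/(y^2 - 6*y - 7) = (y + 6)/(y + 1)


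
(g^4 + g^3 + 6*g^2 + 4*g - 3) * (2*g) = 2*g^5 + 2*g^4 + 12*g^3 + 8*g^2 - 6*g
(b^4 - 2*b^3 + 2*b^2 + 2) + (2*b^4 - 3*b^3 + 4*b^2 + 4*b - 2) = 3*b^4 - 5*b^3 + 6*b^2 + 4*b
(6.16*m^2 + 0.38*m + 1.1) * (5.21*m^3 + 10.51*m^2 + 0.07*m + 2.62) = 32.0936*m^5 + 66.7214*m^4 + 10.156*m^3 + 27.7268*m^2 + 1.0726*m + 2.882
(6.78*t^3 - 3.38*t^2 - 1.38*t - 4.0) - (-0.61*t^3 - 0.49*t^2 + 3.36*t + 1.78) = 7.39*t^3 - 2.89*t^2 - 4.74*t - 5.78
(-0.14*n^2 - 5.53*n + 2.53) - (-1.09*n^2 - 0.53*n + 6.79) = 0.95*n^2 - 5.0*n - 4.26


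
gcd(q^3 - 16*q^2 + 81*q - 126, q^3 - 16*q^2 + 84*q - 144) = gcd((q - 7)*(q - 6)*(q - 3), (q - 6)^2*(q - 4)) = q - 6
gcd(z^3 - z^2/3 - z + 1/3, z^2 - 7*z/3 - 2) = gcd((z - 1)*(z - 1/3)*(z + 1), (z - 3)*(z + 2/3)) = 1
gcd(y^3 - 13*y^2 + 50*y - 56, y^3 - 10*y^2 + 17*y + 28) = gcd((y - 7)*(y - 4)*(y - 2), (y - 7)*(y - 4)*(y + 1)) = y^2 - 11*y + 28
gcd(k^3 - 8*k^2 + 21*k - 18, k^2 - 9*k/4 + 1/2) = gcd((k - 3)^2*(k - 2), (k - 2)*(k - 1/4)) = k - 2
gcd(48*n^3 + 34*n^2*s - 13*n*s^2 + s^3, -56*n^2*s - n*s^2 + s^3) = -8*n + s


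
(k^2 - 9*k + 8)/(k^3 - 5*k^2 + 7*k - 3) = (k - 8)/(k^2 - 4*k + 3)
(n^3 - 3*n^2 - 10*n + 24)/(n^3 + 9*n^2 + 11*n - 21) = (n^2 - 6*n + 8)/(n^2 + 6*n - 7)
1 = 1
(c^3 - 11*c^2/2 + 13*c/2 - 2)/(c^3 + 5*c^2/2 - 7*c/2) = (2*c^2 - 9*c + 4)/(c*(2*c + 7))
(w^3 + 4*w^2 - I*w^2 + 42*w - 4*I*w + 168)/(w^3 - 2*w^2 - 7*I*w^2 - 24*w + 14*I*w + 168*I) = (w + 6*I)/(w - 6)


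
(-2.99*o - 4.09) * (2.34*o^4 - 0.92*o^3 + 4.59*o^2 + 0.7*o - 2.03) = -6.9966*o^5 - 6.8198*o^4 - 9.9613*o^3 - 20.8661*o^2 + 3.2067*o + 8.3027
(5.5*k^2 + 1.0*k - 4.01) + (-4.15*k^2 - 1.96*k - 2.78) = 1.35*k^2 - 0.96*k - 6.79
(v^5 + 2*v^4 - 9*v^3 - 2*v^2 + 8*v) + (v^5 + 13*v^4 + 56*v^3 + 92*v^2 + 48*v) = 2*v^5 + 15*v^4 + 47*v^3 + 90*v^2 + 56*v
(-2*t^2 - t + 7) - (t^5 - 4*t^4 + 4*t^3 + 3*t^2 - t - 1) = -t^5 + 4*t^4 - 4*t^3 - 5*t^2 + 8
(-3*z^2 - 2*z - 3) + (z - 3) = -3*z^2 - z - 6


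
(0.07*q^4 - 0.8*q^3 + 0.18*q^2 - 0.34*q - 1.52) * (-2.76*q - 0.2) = -0.1932*q^5 + 2.194*q^4 - 0.3368*q^3 + 0.9024*q^2 + 4.2632*q + 0.304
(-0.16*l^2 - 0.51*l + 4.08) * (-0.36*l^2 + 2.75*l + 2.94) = 0.0576*l^4 - 0.2564*l^3 - 3.3417*l^2 + 9.7206*l + 11.9952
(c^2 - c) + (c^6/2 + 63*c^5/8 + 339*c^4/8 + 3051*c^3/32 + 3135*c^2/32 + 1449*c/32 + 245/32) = c^6/2 + 63*c^5/8 + 339*c^4/8 + 3051*c^3/32 + 3167*c^2/32 + 1417*c/32 + 245/32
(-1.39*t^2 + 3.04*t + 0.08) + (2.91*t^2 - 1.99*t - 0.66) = 1.52*t^2 + 1.05*t - 0.58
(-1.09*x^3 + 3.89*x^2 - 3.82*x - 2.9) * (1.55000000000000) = -1.6895*x^3 + 6.0295*x^2 - 5.921*x - 4.495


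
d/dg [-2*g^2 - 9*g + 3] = -4*g - 9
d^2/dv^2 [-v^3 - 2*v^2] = -6*v - 4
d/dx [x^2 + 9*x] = 2*x + 9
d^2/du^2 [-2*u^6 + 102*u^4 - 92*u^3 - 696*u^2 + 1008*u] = -60*u^4 + 1224*u^2 - 552*u - 1392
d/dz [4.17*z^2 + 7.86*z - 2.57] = 8.34*z + 7.86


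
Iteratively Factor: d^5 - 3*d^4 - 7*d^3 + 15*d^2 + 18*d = (d - 3)*(d^4 - 7*d^2 - 6*d) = (d - 3)*(d + 1)*(d^3 - d^2 - 6*d) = d*(d - 3)*(d + 1)*(d^2 - d - 6) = d*(d - 3)^2*(d + 1)*(d + 2)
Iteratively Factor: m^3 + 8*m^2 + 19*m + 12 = (m + 1)*(m^2 + 7*m + 12) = (m + 1)*(m + 3)*(m + 4)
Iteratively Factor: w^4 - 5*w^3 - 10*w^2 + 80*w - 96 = (w - 4)*(w^3 - w^2 - 14*w + 24) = (w - 4)*(w - 3)*(w^2 + 2*w - 8) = (w - 4)*(w - 3)*(w + 4)*(w - 2)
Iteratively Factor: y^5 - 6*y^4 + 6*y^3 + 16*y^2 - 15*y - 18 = (y - 2)*(y^4 - 4*y^3 - 2*y^2 + 12*y + 9) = (y - 3)*(y - 2)*(y^3 - y^2 - 5*y - 3) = (y - 3)*(y - 2)*(y + 1)*(y^2 - 2*y - 3) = (y - 3)^2*(y - 2)*(y + 1)*(y + 1)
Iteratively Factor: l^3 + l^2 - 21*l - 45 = (l - 5)*(l^2 + 6*l + 9) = (l - 5)*(l + 3)*(l + 3)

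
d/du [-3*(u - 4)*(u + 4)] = -6*u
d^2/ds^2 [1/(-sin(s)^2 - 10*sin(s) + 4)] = 2*(2*sin(s)^4 + 15*sin(s)^3 + 55*sin(s)^2 - 10*sin(s) - 104)/(sin(s)^2 + 10*sin(s) - 4)^3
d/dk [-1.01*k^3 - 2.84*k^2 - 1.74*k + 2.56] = -3.03*k^2 - 5.68*k - 1.74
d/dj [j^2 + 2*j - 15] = 2*j + 2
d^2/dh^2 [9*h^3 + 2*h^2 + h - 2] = 54*h + 4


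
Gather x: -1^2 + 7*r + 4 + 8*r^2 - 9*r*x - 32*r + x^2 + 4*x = 8*r^2 - 25*r + x^2 + x*(4 - 9*r) + 3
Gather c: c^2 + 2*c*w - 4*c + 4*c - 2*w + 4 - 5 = c^2 + 2*c*w - 2*w - 1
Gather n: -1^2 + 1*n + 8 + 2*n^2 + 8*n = 2*n^2 + 9*n + 7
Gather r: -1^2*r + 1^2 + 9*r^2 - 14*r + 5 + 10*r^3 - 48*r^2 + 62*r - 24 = 10*r^3 - 39*r^2 + 47*r - 18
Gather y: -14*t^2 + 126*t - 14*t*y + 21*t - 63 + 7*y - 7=-14*t^2 + 147*t + y*(7 - 14*t) - 70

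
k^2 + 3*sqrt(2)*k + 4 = (k + sqrt(2))*(k + 2*sqrt(2))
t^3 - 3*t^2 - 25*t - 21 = (t - 7)*(t + 1)*(t + 3)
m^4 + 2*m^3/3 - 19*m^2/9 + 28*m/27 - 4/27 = (m - 2/3)*(m - 1/3)^2*(m + 2)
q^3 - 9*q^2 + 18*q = q*(q - 6)*(q - 3)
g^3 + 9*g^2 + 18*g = g*(g + 3)*(g + 6)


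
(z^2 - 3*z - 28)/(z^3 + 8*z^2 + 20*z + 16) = (z - 7)/(z^2 + 4*z + 4)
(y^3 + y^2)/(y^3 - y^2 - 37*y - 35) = y^2/(y^2 - 2*y - 35)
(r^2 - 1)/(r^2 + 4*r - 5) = (r + 1)/(r + 5)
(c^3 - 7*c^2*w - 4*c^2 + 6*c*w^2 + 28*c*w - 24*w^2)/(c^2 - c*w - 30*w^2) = (c^2 - c*w - 4*c + 4*w)/(c + 5*w)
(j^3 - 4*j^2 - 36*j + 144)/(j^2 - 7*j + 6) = (j^2 + 2*j - 24)/(j - 1)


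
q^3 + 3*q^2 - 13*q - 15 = (q - 3)*(q + 1)*(q + 5)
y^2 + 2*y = y*(y + 2)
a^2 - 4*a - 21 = (a - 7)*(a + 3)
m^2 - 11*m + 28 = (m - 7)*(m - 4)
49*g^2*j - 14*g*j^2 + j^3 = j*(-7*g + j)^2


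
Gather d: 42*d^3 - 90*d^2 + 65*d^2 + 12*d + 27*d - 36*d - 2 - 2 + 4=42*d^3 - 25*d^2 + 3*d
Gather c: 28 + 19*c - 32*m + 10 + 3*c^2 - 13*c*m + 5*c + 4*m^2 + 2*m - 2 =3*c^2 + c*(24 - 13*m) + 4*m^2 - 30*m + 36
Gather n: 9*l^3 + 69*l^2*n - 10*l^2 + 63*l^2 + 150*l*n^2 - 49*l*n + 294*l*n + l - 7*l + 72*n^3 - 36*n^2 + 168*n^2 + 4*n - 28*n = 9*l^3 + 53*l^2 - 6*l + 72*n^3 + n^2*(150*l + 132) + n*(69*l^2 + 245*l - 24)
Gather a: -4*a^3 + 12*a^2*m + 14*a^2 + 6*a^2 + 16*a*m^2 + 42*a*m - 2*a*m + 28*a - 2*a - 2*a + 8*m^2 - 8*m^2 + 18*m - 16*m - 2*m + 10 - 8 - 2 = -4*a^3 + a^2*(12*m + 20) + a*(16*m^2 + 40*m + 24)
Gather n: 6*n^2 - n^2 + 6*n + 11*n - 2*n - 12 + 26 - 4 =5*n^2 + 15*n + 10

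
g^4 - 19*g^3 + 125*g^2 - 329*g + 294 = (g - 7)^2*(g - 3)*(g - 2)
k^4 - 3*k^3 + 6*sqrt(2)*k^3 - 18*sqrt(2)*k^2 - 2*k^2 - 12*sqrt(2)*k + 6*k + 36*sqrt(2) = (k - 3)*(k - sqrt(2))*(k + sqrt(2))*(k + 6*sqrt(2))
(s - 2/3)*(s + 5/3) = s^2 + s - 10/9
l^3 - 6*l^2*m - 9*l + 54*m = (l - 3)*(l + 3)*(l - 6*m)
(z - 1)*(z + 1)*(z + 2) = z^3 + 2*z^2 - z - 2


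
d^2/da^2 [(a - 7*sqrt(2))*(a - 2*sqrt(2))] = 2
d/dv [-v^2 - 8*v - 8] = -2*v - 8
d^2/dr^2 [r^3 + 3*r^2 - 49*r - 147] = 6*r + 6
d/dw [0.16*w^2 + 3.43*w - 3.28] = 0.32*w + 3.43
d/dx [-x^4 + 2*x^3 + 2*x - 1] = -4*x^3 + 6*x^2 + 2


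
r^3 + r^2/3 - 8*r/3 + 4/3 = (r - 1)*(r - 2/3)*(r + 2)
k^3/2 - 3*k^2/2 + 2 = (k/2 + 1/2)*(k - 2)^2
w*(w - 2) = w^2 - 2*w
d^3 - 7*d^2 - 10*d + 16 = (d - 8)*(d - 1)*(d + 2)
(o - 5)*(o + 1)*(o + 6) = o^3 + 2*o^2 - 29*o - 30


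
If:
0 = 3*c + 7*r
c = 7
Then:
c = 7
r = -3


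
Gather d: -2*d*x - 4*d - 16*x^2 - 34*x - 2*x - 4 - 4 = d*(-2*x - 4) - 16*x^2 - 36*x - 8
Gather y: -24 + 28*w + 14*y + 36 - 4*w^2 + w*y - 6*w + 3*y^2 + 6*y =-4*w^2 + 22*w + 3*y^2 + y*(w + 20) + 12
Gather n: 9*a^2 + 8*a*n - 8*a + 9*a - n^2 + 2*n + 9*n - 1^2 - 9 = 9*a^2 + a - n^2 + n*(8*a + 11) - 10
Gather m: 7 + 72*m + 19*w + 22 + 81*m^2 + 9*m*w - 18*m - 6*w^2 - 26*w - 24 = 81*m^2 + m*(9*w + 54) - 6*w^2 - 7*w + 5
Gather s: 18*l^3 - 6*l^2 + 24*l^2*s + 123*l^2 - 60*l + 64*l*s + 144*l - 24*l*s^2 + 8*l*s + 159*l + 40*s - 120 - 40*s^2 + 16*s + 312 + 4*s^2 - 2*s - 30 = 18*l^3 + 117*l^2 + 243*l + s^2*(-24*l - 36) + s*(24*l^2 + 72*l + 54) + 162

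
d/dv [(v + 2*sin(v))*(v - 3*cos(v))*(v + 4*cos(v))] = -(v + 2*sin(v))*(v - 3*cos(v))*(4*sin(v) - 1) + (v + 2*sin(v))*(v + 4*cos(v))*(3*sin(v) + 1) + (v - 3*cos(v))*(v + 4*cos(v))*(2*cos(v) + 1)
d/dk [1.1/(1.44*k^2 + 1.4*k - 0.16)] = (-3.168*k - 1.54)/(1.44*k^2 + 1.4*k - 0.16)^2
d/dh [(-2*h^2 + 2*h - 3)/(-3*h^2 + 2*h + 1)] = 2*(h^2 - 11*h + 4)/(9*h^4 - 12*h^3 - 2*h^2 + 4*h + 1)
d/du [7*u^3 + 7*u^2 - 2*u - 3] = 21*u^2 + 14*u - 2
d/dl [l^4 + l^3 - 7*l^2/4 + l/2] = 4*l^3 + 3*l^2 - 7*l/2 + 1/2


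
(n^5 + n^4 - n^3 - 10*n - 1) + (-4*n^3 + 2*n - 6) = n^5 + n^4 - 5*n^3 - 8*n - 7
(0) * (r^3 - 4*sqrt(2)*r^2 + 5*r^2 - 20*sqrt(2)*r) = 0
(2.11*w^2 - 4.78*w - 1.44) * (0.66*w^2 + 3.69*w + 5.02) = 1.3926*w^4 + 4.6311*w^3 - 7.9964*w^2 - 29.3092*w - 7.2288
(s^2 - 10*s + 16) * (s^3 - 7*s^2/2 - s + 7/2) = s^5 - 27*s^4/2 + 50*s^3 - 85*s^2/2 - 51*s + 56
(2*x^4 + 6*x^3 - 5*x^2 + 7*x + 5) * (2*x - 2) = 4*x^5 + 8*x^4 - 22*x^3 + 24*x^2 - 4*x - 10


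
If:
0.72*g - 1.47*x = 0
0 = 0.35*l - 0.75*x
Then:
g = 2.04166666666667*x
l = 2.14285714285714*x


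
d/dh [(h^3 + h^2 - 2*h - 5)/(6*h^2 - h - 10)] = (6*h^4 - 2*h^3 - 19*h^2 + 40*h + 15)/(36*h^4 - 12*h^3 - 119*h^2 + 20*h + 100)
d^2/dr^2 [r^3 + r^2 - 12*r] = 6*r + 2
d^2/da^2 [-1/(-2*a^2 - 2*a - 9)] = 4*(-2*a^2 - 2*a + 2*(2*a + 1)^2 - 9)/(2*a^2 + 2*a + 9)^3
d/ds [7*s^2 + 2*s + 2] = 14*s + 2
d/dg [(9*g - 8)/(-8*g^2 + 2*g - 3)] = (72*g^2 - 128*g - 11)/(64*g^4 - 32*g^3 + 52*g^2 - 12*g + 9)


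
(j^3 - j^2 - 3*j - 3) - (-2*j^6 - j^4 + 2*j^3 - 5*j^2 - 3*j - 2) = 2*j^6 + j^4 - j^3 + 4*j^2 - 1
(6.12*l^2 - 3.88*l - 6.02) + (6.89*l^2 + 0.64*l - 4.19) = 13.01*l^2 - 3.24*l - 10.21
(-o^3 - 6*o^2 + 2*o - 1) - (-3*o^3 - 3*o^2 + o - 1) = 2*o^3 - 3*o^2 + o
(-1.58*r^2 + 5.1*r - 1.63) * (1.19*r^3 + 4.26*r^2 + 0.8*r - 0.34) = -1.8802*r^5 - 0.661800000000001*r^4 + 18.5223*r^3 - 2.3266*r^2 - 3.038*r + 0.5542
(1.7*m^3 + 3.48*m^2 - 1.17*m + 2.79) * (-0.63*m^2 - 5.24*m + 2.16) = -1.071*m^5 - 11.1004*m^4 - 13.8261*m^3 + 11.8899*m^2 - 17.1468*m + 6.0264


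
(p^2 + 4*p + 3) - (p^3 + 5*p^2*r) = -p^3 - 5*p^2*r + p^2 + 4*p + 3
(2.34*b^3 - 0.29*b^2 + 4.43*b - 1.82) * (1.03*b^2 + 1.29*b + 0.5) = 2.4102*b^5 + 2.7199*b^4 + 5.3588*b^3 + 3.6951*b^2 - 0.1328*b - 0.91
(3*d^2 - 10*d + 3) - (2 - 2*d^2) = 5*d^2 - 10*d + 1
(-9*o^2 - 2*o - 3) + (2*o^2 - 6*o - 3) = -7*o^2 - 8*o - 6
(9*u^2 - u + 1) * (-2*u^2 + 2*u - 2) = -18*u^4 + 20*u^3 - 22*u^2 + 4*u - 2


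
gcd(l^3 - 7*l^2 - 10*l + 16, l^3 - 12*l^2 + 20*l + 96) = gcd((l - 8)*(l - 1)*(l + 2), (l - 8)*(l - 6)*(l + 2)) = l^2 - 6*l - 16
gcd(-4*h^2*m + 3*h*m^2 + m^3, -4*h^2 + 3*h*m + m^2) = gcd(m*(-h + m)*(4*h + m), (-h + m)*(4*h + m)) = 4*h^2 - 3*h*m - m^2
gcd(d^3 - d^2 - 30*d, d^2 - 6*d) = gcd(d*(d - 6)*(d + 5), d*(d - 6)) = d^2 - 6*d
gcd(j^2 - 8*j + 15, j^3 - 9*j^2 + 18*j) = j - 3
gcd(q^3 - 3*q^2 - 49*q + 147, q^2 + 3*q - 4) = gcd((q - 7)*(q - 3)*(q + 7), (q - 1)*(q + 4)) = 1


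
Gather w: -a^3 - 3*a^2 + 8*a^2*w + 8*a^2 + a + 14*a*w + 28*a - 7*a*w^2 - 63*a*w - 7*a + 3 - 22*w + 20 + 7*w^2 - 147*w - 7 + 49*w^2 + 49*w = -a^3 + 5*a^2 + 22*a + w^2*(56 - 7*a) + w*(8*a^2 - 49*a - 120) + 16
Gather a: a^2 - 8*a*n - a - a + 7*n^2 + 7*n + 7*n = a^2 + a*(-8*n - 2) + 7*n^2 + 14*n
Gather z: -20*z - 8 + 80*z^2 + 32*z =80*z^2 + 12*z - 8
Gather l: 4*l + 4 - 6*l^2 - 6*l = -6*l^2 - 2*l + 4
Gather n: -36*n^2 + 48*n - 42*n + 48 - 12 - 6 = -36*n^2 + 6*n + 30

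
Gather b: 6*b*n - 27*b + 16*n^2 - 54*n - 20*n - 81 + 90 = b*(6*n - 27) + 16*n^2 - 74*n + 9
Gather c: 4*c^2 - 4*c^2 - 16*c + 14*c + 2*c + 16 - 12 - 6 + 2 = 0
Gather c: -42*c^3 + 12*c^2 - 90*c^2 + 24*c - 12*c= -42*c^3 - 78*c^2 + 12*c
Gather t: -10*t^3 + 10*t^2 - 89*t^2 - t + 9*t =-10*t^3 - 79*t^2 + 8*t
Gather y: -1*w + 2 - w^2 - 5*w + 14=-w^2 - 6*w + 16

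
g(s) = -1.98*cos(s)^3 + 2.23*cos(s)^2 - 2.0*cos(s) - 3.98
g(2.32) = -0.96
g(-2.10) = -2.15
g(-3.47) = 1.59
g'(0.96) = 1.14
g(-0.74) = -5.04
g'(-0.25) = -0.81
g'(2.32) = 5.71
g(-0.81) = -4.95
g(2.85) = 1.72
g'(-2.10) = -4.98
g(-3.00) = 2.11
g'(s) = 5.94*sin(s)*cos(s)^2 - 4.46*sin(s)*cos(s) + 2.0*sin(s)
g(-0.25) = -5.63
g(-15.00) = -0.31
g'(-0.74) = -1.31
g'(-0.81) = -1.27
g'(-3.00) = -1.73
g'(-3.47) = 3.72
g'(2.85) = 3.37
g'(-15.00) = -5.73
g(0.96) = -4.77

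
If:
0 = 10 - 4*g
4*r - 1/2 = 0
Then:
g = 5/2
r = 1/8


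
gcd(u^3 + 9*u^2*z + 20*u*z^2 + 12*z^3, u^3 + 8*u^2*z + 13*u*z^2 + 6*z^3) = u^2 + 7*u*z + 6*z^2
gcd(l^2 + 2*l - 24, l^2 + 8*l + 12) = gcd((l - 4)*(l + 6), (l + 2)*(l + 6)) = l + 6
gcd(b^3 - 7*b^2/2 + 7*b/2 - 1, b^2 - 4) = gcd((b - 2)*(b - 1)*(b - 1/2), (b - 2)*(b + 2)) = b - 2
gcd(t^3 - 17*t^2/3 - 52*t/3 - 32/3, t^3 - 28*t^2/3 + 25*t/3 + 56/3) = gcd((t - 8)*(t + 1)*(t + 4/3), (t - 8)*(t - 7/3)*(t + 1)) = t^2 - 7*t - 8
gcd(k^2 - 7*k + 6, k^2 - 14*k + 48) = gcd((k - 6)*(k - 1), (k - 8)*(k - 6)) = k - 6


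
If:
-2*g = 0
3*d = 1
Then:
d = 1/3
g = 0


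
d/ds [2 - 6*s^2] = -12*s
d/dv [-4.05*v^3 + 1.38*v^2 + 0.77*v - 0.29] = -12.15*v^2 + 2.76*v + 0.77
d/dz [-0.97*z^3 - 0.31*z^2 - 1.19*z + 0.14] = -2.91*z^2 - 0.62*z - 1.19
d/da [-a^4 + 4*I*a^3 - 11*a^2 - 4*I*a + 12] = -4*a^3 + 12*I*a^2 - 22*a - 4*I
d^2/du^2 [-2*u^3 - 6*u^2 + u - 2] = -12*u - 12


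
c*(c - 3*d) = c^2 - 3*c*d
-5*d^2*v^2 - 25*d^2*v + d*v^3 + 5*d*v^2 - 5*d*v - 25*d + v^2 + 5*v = (-5*d + v)*(v + 5)*(d*v + 1)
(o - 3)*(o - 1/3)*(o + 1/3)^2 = o^4 - 8*o^3/3 - 10*o^2/9 + 8*o/27 + 1/9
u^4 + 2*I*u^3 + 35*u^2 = u^2*(u - 5*I)*(u + 7*I)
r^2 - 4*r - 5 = (r - 5)*(r + 1)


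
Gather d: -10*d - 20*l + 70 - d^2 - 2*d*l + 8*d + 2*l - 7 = -d^2 + d*(-2*l - 2) - 18*l + 63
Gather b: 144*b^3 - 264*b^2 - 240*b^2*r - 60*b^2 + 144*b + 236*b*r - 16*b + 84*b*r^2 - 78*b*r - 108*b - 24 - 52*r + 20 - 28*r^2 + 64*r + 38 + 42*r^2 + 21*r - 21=144*b^3 + b^2*(-240*r - 324) + b*(84*r^2 + 158*r + 20) + 14*r^2 + 33*r + 13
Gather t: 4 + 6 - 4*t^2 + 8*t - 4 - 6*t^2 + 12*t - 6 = -10*t^2 + 20*t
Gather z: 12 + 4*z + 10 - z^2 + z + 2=-z^2 + 5*z + 24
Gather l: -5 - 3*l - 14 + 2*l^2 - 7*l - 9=2*l^2 - 10*l - 28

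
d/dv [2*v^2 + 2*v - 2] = 4*v + 2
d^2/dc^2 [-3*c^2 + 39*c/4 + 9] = -6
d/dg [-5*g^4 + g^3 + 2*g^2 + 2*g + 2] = -20*g^3 + 3*g^2 + 4*g + 2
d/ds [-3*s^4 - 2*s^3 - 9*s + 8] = -12*s^3 - 6*s^2 - 9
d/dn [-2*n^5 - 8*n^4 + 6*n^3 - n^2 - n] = -10*n^4 - 32*n^3 + 18*n^2 - 2*n - 1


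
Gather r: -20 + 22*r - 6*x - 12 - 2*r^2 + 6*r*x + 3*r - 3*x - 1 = -2*r^2 + r*(6*x + 25) - 9*x - 33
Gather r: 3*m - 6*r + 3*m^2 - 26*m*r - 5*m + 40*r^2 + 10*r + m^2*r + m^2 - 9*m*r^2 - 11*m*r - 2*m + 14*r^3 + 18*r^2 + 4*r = 4*m^2 - 4*m + 14*r^3 + r^2*(58 - 9*m) + r*(m^2 - 37*m + 8)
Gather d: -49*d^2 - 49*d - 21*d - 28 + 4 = -49*d^2 - 70*d - 24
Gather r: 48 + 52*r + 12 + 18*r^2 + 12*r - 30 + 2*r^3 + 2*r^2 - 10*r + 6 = 2*r^3 + 20*r^2 + 54*r + 36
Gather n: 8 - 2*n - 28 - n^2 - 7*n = -n^2 - 9*n - 20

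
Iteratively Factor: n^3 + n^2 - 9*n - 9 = (n + 1)*(n^2 - 9) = (n + 1)*(n + 3)*(n - 3)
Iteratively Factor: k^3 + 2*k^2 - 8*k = (k - 2)*(k^2 + 4*k) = (k - 2)*(k + 4)*(k)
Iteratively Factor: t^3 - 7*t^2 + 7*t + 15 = (t - 5)*(t^2 - 2*t - 3) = (t - 5)*(t - 3)*(t + 1)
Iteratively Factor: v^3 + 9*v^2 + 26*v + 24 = (v + 2)*(v^2 + 7*v + 12) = (v + 2)*(v + 3)*(v + 4)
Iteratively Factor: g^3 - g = (g)*(g^2 - 1) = g*(g + 1)*(g - 1)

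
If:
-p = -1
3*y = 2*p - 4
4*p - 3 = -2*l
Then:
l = -1/2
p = 1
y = -2/3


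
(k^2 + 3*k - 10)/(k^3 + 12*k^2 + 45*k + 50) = (k - 2)/(k^2 + 7*k + 10)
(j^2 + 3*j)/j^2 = (j + 3)/j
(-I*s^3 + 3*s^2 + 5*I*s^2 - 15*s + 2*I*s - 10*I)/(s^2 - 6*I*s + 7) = (-I*s^2 + s*(2 + 5*I) - 10)/(s - 7*I)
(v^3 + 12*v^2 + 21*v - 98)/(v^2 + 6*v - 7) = (v^2 + 5*v - 14)/(v - 1)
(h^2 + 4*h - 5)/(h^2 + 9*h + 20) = (h - 1)/(h + 4)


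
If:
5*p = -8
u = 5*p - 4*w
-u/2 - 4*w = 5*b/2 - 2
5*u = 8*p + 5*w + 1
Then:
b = 2064/625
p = -8/5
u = -436/125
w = -141/125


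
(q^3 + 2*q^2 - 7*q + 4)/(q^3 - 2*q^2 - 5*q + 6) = (q^2 + 3*q - 4)/(q^2 - q - 6)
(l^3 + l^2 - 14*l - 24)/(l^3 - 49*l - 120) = (l^2 - 2*l - 8)/(l^2 - 3*l - 40)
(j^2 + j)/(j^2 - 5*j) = (j + 1)/(j - 5)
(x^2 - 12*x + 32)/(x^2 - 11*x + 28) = (x - 8)/(x - 7)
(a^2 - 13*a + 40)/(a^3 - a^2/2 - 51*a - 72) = 2*(a - 5)/(2*a^2 + 15*a + 18)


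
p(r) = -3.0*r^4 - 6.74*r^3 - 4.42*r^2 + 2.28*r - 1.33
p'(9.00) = -10463.10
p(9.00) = -24935.29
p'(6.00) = -3370.68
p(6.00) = -5490.61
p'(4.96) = -2003.30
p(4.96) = -2736.92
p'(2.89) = -481.80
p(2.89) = -403.62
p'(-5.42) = 1366.84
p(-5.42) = -1659.31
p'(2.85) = -464.94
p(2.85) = -384.68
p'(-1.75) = 20.14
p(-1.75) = -10.87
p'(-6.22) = 2162.69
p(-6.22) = -3054.97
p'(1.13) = -50.84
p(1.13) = -19.01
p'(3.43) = -750.17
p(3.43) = -732.73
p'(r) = -12.0*r^3 - 20.22*r^2 - 8.84*r + 2.28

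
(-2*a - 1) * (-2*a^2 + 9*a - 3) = 4*a^3 - 16*a^2 - 3*a + 3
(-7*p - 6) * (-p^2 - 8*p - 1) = 7*p^3 + 62*p^2 + 55*p + 6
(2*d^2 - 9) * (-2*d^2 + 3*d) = -4*d^4 + 6*d^3 + 18*d^2 - 27*d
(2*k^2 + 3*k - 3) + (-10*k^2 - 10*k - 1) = -8*k^2 - 7*k - 4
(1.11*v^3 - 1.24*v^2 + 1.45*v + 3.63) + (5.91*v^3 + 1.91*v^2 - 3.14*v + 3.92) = 7.02*v^3 + 0.67*v^2 - 1.69*v + 7.55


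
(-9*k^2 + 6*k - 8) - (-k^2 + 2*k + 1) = -8*k^2 + 4*k - 9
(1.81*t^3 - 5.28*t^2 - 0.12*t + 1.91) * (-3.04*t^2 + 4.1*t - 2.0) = -5.5024*t^5 + 23.4722*t^4 - 24.9032*t^3 + 4.2616*t^2 + 8.071*t - 3.82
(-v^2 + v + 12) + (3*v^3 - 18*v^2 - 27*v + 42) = 3*v^3 - 19*v^2 - 26*v + 54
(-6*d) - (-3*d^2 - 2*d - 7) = 3*d^2 - 4*d + 7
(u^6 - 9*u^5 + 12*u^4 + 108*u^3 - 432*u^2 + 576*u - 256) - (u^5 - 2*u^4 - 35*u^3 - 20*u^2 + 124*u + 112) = u^6 - 10*u^5 + 14*u^4 + 143*u^3 - 412*u^2 + 452*u - 368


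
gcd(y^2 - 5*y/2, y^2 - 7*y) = y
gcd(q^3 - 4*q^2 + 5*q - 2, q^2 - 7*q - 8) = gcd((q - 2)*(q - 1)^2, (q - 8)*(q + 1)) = 1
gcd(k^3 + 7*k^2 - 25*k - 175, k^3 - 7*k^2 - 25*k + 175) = k^2 - 25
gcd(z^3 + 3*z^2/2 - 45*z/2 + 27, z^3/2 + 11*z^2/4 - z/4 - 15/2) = z - 3/2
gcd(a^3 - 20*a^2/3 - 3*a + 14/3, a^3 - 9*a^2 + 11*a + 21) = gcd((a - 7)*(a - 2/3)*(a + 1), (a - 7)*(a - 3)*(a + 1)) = a^2 - 6*a - 7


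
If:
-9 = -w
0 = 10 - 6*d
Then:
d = 5/3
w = 9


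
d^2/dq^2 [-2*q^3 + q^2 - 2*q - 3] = 2 - 12*q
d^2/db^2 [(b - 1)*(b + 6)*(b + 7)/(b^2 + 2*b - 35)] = 88/(b^3 - 15*b^2 + 75*b - 125)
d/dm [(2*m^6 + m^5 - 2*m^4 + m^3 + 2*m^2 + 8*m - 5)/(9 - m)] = (-10*m^6 + 104*m^5 + 51*m^4 - 74*m^3 + 25*m^2 + 36*m + 67)/(m^2 - 18*m + 81)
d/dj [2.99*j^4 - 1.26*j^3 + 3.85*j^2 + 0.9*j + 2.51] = 11.96*j^3 - 3.78*j^2 + 7.7*j + 0.9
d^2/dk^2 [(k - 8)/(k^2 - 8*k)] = 2/k^3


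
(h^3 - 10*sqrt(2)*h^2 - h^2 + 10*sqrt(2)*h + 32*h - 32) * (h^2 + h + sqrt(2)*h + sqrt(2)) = h^5 - 9*sqrt(2)*h^4 + 11*h^3 + 41*sqrt(2)*h^2 - 12*h - 32*sqrt(2)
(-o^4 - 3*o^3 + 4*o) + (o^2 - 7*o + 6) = -o^4 - 3*o^3 + o^2 - 3*o + 6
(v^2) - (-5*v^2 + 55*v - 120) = 6*v^2 - 55*v + 120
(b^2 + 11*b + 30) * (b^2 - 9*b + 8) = b^4 + 2*b^3 - 61*b^2 - 182*b + 240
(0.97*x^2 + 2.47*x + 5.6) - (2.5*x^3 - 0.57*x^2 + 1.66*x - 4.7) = -2.5*x^3 + 1.54*x^2 + 0.81*x + 10.3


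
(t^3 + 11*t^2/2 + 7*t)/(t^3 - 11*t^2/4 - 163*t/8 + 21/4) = 4*t*(t + 2)/(4*t^2 - 25*t + 6)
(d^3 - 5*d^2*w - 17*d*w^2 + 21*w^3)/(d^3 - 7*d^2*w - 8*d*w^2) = (-d^3 + 5*d^2*w + 17*d*w^2 - 21*w^3)/(d*(-d^2 + 7*d*w + 8*w^2))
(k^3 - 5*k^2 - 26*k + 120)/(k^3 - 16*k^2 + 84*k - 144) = (k + 5)/(k - 6)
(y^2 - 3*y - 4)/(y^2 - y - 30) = (-y^2 + 3*y + 4)/(-y^2 + y + 30)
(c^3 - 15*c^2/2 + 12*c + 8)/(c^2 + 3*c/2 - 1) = (2*c^3 - 15*c^2 + 24*c + 16)/(2*c^2 + 3*c - 2)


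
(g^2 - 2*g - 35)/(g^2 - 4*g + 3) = (g^2 - 2*g - 35)/(g^2 - 4*g + 3)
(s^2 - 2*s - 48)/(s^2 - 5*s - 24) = (s + 6)/(s + 3)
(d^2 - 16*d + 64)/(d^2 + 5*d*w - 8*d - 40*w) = (d - 8)/(d + 5*w)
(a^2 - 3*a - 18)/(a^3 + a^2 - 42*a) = (a + 3)/(a*(a + 7))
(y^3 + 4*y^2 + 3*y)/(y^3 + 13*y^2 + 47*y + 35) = y*(y + 3)/(y^2 + 12*y + 35)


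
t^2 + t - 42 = (t - 6)*(t + 7)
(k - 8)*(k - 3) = k^2 - 11*k + 24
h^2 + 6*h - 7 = (h - 1)*(h + 7)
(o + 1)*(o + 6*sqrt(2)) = o^2 + o + 6*sqrt(2)*o + 6*sqrt(2)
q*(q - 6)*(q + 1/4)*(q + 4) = q^4 - 7*q^3/4 - 49*q^2/2 - 6*q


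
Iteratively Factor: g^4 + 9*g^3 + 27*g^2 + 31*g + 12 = (g + 1)*(g^3 + 8*g^2 + 19*g + 12) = (g + 1)*(g + 3)*(g^2 + 5*g + 4) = (g + 1)*(g + 3)*(g + 4)*(g + 1)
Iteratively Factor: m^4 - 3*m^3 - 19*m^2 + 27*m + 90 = (m + 2)*(m^3 - 5*m^2 - 9*m + 45) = (m - 3)*(m + 2)*(m^2 - 2*m - 15) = (m - 3)*(m + 2)*(m + 3)*(m - 5)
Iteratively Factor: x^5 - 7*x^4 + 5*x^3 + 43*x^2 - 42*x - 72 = (x + 2)*(x^4 - 9*x^3 + 23*x^2 - 3*x - 36) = (x - 3)*(x + 2)*(x^3 - 6*x^2 + 5*x + 12) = (x - 3)^2*(x + 2)*(x^2 - 3*x - 4) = (x - 4)*(x - 3)^2*(x + 2)*(x + 1)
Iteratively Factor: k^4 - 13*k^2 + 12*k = (k - 3)*(k^3 + 3*k^2 - 4*k) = (k - 3)*(k + 4)*(k^2 - k) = (k - 3)*(k - 1)*(k + 4)*(k)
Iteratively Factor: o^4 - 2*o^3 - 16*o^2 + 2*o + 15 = (o - 1)*(o^3 - o^2 - 17*o - 15) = (o - 5)*(o - 1)*(o^2 + 4*o + 3) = (o - 5)*(o - 1)*(o + 3)*(o + 1)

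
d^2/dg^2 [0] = 0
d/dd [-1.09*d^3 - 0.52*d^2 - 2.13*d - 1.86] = -3.27*d^2 - 1.04*d - 2.13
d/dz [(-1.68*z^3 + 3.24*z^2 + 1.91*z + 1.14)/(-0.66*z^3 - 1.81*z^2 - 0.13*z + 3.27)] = (5.1792*z^4 + 2.958*z^3 - 11.1877*z^2 + 25.3164*z + 6.3939)/(0.4356*z^6 + 2.3892*z^5 + 3.4477*z^4 - 3.8458*z^3 - 11.8205*z^2 - 0.8502*z + 10.6929)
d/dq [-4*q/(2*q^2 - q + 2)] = 8*(q^2 - 1)/(4*q^4 - 4*q^3 + 9*q^2 - 4*q + 4)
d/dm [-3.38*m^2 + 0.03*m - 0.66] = 0.03 - 6.76*m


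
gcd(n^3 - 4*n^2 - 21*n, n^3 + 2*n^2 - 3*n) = n^2 + 3*n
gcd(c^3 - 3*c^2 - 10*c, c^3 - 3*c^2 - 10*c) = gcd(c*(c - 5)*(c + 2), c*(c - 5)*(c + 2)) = c^3 - 3*c^2 - 10*c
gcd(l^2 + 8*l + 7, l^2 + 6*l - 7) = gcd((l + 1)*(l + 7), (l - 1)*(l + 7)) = l + 7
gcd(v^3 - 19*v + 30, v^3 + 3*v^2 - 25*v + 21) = v - 3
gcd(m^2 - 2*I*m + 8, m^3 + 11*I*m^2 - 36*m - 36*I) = m + 2*I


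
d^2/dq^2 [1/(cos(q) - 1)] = (sin(q)^2 - cos(q) + 1)/(cos(q) - 1)^3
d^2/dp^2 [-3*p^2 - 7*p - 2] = -6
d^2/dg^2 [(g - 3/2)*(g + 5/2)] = 2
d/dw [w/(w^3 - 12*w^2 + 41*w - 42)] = (w^3 - 12*w^2 - w*(3*w^2 - 24*w + 41) + 41*w - 42)/(w^3 - 12*w^2 + 41*w - 42)^2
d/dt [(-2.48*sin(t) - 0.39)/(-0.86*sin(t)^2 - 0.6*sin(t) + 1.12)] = (-0.6708*sin(t) + 1.0664*cos(2*t) - 4.078)*cos(t)/(0.86*sin(t)^2 + 0.6*sin(t) - 1.12)^2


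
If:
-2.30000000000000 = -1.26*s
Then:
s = 1.83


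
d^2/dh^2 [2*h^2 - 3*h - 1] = 4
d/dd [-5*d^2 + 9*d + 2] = 9 - 10*d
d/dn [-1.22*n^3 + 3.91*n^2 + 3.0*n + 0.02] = -3.66*n^2 + 7.82*n + 3.0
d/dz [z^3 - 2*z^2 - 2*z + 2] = 3*z^2 - 4*z - 2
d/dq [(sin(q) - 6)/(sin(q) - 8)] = -2*cos(q)/(sin(q) - 8)^2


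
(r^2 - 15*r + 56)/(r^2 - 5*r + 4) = (r^2 - 15*r + 56)/(r^2 - 5*r + 4)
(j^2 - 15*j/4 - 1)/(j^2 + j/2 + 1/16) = 4*(j - 4)/(4*j + 1)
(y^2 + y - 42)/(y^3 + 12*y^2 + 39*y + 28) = (y - 6)/(y^2 + 5*y + 4)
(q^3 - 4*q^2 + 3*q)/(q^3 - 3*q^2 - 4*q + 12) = q*(q - 1)/(q^2 - 4)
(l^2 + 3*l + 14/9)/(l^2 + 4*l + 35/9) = (3*l + 2)/(3*l + 5)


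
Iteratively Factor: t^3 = (t)*(t^2) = t^2*(t)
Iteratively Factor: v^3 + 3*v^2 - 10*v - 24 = (v - 3)*(v^2 + 6*v + 8) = (v - 3)*(v + 4)*(v + 2)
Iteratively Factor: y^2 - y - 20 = (y + 4)*(y - 5)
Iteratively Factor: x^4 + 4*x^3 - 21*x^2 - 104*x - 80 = (x + 4)*(x^3 - 21*x - 20) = (x + 1)*(x + 4)*(x^2 - x - 20) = (x - 5)*(x + 1)*(x + 4)*(x + 4)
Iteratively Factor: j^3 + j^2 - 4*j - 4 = (j + 1)*(j^2 - 4) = (j + 1)*(j + 2)*(j - 2)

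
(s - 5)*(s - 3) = s^2 - 8*s + 15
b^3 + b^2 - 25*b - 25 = (b - 5)*(b + 1)*(b + 5)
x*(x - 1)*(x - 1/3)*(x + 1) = x^4 - x^3/3 - x^2 + x/3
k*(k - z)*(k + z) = k^3 - k*z^2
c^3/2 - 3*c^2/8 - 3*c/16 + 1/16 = (c/2 + 1/4)*(c - 1)*(c - 1/4)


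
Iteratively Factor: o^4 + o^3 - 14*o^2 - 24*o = (o + 2)*(o^3 - o^2 - 12*o) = (o - 4)*(o + 2)*(o^2 + 3*o) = o*(o - 4)*(o + 2)*(o + 3)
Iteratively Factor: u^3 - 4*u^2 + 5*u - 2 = (u - 1)*(u^2 - 3*u + 2) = (u - 1)^2*(u - 2)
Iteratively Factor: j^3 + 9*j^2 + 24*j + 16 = (j + 4)*(j^2 + 5*j + 4) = (j + 1)*(j + 4)*(j + 4)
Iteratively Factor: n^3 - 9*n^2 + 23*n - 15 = (n - 3)*(n^2 - 6*n + 5) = (n - 3)*(n - 1)*(n - 5)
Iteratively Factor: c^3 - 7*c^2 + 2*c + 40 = (c - 5)*(c^2 - 2*c - 8) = (c - 5)*(c + 2)*(c - 4)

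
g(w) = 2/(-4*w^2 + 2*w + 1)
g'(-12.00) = 0.00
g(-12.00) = 0.00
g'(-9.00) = 0.00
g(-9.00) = -0.00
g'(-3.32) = -0.02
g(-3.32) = -0.04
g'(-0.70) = -2.73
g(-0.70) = -0.85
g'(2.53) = 0.10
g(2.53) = -0.10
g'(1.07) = 6.33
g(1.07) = -1.39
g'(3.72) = 0.03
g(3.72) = -0.04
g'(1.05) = 7.46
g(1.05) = -1.53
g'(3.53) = 0.03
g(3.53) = -0.05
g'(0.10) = -1.78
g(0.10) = 1.72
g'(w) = 2*(8*w - 2)/(-4*w^2 + 2*w + 1)^2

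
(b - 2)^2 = b^2 - 4*b + 4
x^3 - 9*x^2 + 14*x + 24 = (x - 6)*(x - 4)*(x + 1)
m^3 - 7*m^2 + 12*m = m*(m - 4)*(m - 3)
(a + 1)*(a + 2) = a^2 + 3*a + 2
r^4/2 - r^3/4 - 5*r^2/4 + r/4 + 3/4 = (r/2 + 1/2)*(r - 3/2)*(r - 1)*(r + 1)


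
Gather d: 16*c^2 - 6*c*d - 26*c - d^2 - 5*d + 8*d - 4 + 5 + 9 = 16*c^2 - 26*c - d^2 + d*(3 - 6*c) + 10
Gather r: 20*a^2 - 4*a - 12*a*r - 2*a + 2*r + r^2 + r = 20*a^2 - 6*a + r^2 + r*(3 - 12*a)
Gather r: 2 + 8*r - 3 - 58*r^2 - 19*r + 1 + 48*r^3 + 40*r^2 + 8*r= 48*r^3 - 18*r^2 - 3*r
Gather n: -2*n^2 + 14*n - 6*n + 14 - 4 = -2*n^2 + 8*n + 10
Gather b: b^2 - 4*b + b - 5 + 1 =b^2 - 3*b - 4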